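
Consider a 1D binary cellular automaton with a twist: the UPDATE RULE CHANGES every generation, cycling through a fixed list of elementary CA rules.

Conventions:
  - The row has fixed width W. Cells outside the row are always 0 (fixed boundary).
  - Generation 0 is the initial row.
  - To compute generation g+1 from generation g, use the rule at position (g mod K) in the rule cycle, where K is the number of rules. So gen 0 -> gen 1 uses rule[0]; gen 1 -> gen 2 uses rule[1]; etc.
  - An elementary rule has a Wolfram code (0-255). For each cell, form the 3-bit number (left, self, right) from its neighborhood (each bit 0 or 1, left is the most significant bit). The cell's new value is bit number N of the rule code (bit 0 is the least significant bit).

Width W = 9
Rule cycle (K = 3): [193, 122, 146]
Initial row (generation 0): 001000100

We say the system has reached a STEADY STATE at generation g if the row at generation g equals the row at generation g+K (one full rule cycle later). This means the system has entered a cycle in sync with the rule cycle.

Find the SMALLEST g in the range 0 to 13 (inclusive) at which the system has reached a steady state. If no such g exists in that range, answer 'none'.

Gen 0: 001000100
Gen 1 (rule 193): 100010001
Gen 2 (rule 122): 010101010
Gen 3 (rule 146): 100000001
Gen 4 (rule 193): 001111100
Gen 5 (rule 122): 011000110
Gen 6 (rule 146): 100101001
Gen 7 (rule 193): 000000000
Gen 8 (rule 122): 000000000
Gen 9 (rule 146): 000000000
Gen 10 (rule 193): 111111111
Gen 11 (rule 122): 100000001
Gen 12 (rule 146): 010000010
Gen 13 (rule 193): 000111000
Gen 14 (rule 122): 001101100
Gen 15 (rule 146): 010000010
Gen 16 (rule 193): 000111000

Answer: 12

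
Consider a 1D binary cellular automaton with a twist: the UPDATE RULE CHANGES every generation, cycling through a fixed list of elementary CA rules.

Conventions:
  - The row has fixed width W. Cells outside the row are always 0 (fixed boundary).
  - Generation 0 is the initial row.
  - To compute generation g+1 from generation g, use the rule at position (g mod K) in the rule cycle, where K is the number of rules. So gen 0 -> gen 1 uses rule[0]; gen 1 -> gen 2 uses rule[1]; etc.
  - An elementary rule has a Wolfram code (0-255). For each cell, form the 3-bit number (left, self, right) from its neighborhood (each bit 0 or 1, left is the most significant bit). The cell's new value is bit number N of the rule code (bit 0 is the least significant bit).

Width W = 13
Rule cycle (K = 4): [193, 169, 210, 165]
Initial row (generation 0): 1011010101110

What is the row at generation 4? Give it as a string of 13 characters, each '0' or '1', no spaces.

Gen 0: 1011010101110
Gen 1 (rule 193): 0001000000110
Gen 2 (rule 169): 1100011110100
Gen 3 (rule 210): 0110101110010
Gen 4 (rule 165): 0001110100010

Answer: 0001110100010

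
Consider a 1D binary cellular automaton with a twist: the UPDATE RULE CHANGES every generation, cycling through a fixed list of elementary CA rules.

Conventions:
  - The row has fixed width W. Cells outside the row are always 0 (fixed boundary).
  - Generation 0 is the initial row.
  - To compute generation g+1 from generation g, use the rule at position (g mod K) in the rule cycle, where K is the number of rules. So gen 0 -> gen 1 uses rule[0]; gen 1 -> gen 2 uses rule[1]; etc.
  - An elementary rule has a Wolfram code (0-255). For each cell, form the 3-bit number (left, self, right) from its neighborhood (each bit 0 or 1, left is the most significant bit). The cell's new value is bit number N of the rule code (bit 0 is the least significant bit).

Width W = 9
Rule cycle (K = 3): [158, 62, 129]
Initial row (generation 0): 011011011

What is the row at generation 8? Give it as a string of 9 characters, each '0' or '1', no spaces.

Gen 0: 011011011
Gen 1 (rule 158): 110010010
Gen 2 (rule 62): 101111111
Gen 3 (rule 129): 000111110
Gen 4 (rule 158): 001111101
Gen 5 (rule 62): 011000011
Gen 6 (rule 129): 000011000
Gen 7 (rule 158): 000110100
Gen 8 (rule 62): 001101110

Answer: 001101110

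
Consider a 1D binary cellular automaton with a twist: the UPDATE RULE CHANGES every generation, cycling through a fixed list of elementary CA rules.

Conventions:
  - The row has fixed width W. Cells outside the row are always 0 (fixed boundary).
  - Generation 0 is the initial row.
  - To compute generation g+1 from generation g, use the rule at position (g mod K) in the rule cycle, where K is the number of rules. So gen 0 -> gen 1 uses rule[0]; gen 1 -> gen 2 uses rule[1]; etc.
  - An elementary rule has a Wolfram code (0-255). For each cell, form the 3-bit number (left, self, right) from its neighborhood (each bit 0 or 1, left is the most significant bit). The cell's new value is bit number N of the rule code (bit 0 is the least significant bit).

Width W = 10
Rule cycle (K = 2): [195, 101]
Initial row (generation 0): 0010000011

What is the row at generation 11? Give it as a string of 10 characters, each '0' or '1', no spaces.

Answer: 0010110011

Derivation:
Gen 0: 0010000011
Gen 1 (rule 195): 1100111101
Gen 2 (rule 101): 0100000111
Gen 3 (rule 195): 1001111011
Gen 4 (rule 101): 1000001101
Gen 5 (rule 195): 0011110100
Gen 6 (rule 101): 1000011101
Gen 7 (rule 195): 0011101100
Gen 8 (rule 101): 1000110101
Gen 9 (rule 195): 0011010000
Gen 10 (rule 101): 1001110111
Gen 11 (rule 195): 0010110011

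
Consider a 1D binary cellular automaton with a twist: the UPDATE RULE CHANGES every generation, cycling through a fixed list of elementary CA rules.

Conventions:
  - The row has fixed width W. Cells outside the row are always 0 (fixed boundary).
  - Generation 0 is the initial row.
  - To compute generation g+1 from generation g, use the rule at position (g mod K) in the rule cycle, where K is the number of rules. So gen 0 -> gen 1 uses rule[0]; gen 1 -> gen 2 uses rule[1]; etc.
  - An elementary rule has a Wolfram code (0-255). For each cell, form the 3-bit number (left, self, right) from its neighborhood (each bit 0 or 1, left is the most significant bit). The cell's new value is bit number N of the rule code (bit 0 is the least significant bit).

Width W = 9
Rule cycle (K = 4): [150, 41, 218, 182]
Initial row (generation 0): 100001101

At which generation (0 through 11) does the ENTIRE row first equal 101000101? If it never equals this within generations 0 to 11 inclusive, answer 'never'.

Answer: 9

Derivation:
Gen 0: 100001101
Gen 1 (rule 150): 110010001
Gen 2 (rule 41): 100000100
Gen 3 (rule 218): 010001010
Gen 4 (rule 182): 111011111
Gen 5 (rule 150): 010001110
Gen 6 (rule 41): 000101000
Gen 7 (rule 218): 001000100
Gen 8 (rule 182): 011101110
Gen 9 (rule 150): 101000101
Gen 10 (rule 41): 010010010
Gen 11 (rule 218): 101101101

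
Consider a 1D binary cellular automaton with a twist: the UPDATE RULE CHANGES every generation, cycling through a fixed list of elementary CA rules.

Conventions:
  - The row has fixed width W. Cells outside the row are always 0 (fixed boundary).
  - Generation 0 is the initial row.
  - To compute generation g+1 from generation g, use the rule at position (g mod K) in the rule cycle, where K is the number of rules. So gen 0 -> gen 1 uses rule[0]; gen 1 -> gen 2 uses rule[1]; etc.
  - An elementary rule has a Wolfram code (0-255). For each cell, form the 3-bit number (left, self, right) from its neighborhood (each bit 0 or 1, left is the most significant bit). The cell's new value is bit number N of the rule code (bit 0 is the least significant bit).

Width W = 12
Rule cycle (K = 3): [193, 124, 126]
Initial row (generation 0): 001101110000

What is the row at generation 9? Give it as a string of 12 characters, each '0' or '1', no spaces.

Gen 0: 001101110000
Gen 1 (rule 193): 100100110111
Gen 2 (rule 124): 110110111101
Gen 3 (rule 126): 111111100111
Gen 4 (rule 193): 011111100011
Gen 5 (rule 124): 010000110011
Gen 6 (rule 126): 111001111111
Gen 7 (rule 193): 011000111111
Gen 8 (rule 124): 011100100001
Gen 9 (rule 126): 110111110011

Answer: 110111110011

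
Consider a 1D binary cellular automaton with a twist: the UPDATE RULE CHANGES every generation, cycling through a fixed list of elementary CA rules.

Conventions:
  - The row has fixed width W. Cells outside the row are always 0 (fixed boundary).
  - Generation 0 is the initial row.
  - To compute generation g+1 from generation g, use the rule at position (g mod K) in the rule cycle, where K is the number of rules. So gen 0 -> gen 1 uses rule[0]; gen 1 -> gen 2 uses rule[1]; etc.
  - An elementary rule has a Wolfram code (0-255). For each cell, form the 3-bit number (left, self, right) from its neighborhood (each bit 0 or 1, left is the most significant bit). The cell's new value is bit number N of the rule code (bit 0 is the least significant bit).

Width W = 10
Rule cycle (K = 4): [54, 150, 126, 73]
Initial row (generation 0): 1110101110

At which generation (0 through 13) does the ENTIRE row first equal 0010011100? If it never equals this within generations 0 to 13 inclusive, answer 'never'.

Answer: 13

Derivation:
Gen 0: 1110101110
Gen 1 (rule 54): 0001110001
Gen 2 (rule 150): 0010101011
Gen 3 (rule 126): 0111111111
Gen 4 (rule 73): 0100000001
Gen 5 (rule 54): 1110000011
Gen 6 (rule 150): 0101000100
Gen 7 (rule 126): 1111101110
Gen 8 (rule 73): 1000101010
Gen 9 (rule 54): 1101111111
Gen 10 (rule 150): 0000111110
Gen 11 (rule 126): 0001100011
Gen 12 (rule 73): 1101101011
Gen 13 (rule 54): 0010011100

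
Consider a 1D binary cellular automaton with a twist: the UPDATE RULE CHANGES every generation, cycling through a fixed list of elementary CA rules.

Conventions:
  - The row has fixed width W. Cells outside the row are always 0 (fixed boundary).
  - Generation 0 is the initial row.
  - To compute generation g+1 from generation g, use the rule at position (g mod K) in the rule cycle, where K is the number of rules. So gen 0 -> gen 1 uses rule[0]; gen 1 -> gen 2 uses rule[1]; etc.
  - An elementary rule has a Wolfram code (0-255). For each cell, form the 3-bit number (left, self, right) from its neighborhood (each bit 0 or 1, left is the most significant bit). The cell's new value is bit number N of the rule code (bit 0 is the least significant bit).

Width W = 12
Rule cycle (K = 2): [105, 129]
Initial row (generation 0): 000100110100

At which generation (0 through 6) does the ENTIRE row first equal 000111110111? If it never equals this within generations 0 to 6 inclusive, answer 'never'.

Gen 0: 000100110100
Gen 1 (rule 105): 110000111001
Gen 2 (rule 129): 000110010000
Gen 3 (rule 105): 110110000111
Gen 4 (rule 129): 000000110010
Gen 5 (rule 105): 111110110000
Gen 6 (rule 129): 011100000111

Answer: never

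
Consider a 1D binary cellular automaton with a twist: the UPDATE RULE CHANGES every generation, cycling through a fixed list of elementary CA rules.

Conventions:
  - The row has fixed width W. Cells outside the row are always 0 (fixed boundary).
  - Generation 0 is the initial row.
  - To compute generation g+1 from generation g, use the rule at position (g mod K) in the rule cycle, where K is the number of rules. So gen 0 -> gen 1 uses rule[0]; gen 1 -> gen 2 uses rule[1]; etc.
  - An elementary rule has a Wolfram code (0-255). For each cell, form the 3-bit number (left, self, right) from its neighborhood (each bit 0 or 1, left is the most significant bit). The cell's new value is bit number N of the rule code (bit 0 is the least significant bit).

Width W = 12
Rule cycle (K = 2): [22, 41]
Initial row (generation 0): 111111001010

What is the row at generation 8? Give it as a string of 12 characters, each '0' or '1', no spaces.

Answer: 111110100011

Derivation:
Gen 0: 111111001010
Gen 1 (rule 22): 000000111011
Gen 2 (rule 41): 111110100110
Gen 3 (rule 22): 000000111001
Gen 4 (rule 41): 111110100000
Gen 5 (rule 22): 000000110000
Gen 6 (rule 41): 111110100111
Gen 7 (rule 22): 000000111000
Gen 8 (rule 41): 111110100011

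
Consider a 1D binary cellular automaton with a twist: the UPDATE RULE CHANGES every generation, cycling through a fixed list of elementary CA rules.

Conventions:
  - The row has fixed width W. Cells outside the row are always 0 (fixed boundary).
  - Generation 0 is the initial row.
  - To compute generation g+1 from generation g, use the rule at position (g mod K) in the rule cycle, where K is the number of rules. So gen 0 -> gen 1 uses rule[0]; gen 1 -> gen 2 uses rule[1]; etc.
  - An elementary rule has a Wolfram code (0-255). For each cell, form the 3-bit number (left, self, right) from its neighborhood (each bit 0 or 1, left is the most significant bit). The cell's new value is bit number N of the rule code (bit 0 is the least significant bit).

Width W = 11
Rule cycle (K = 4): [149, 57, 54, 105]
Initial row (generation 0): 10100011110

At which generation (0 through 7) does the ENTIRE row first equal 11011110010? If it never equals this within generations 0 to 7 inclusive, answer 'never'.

Answer: never

Derivation:
Gen 0: 10100011110
Gen 1 (rule 149): 10111001101
Gen 2 (rule 57): 01100101010
Gen 3 (rule 54): 10011111111
Gen 4 (rule 105): 00010000001
Gen 5 (rule 149): 11011111101
Gen 6 (rule 57): 10110000010
Gen 7 (rule 54): 11001000111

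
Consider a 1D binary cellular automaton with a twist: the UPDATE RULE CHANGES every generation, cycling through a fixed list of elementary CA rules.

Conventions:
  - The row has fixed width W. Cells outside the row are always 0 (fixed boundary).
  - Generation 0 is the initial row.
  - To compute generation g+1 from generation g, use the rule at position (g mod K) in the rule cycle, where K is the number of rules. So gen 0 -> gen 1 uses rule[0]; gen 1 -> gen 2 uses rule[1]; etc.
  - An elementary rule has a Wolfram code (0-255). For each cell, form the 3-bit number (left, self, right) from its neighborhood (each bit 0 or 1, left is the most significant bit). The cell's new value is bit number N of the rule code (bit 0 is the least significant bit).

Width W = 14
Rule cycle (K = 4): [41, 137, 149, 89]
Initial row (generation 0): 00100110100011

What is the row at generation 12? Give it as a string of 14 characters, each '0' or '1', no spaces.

Answer: 10000000011100

Derivation:
Gen 0: 00100110100011
Gen 1 (rule 41): 10000101001010
Gen 2 (rule 137): 00110000000000
Gen 3 (rule 149): 10001111111111
Gen 4 (rule 89): 01101000000001
Gen 5 (rule 41): 01010011111100
Gen 6 (rule 137): 00000011111001
Gen 7 (rule 149): 11111001110101
Gen 8 (rule 89): 10001101010000
Gen 9 (rule 41): 00101010100111
Gen 10 (rule 137): 10000000000110
Gen 11 (rule 149): 11111111110001
Gen 12 (rule 89): 10000000011100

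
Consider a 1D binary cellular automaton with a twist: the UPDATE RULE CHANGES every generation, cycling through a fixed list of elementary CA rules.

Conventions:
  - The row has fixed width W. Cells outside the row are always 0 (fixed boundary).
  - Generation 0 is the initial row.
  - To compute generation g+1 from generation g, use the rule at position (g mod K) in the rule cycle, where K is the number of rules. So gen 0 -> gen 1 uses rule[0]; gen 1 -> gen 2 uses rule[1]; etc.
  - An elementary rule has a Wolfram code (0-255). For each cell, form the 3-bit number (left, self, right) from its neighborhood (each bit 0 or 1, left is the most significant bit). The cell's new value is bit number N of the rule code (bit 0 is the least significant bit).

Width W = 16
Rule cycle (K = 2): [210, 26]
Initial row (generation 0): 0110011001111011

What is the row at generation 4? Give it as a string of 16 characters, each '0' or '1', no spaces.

Gen 0: 0110011001111011
Gen 1 (rule 210): 1011101110111001
Gen 2 (rule 26): 0010001000100110
Gen 3 (rule 210): 0101010101011011
Gen 4 (rule 26): 1000000000010010

Answer: 1000000000010010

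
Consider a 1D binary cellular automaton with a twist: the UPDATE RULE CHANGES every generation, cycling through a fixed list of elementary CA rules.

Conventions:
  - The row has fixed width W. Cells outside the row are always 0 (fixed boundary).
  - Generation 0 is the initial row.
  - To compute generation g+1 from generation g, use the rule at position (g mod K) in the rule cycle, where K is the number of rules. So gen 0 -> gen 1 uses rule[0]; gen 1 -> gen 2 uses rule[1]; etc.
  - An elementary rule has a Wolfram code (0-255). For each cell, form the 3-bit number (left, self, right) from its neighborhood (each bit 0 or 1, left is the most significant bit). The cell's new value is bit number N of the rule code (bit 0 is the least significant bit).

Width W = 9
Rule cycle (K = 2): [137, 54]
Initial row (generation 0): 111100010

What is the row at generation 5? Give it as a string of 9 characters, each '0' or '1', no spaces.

Gen 0: 111100010
Gen 1 (rule 137): 111001000
Gen 2 (rule 54): 000111100
Gen 3 (rule 137): 110111001
Gen 4 (rule 54): 001000111
Gen 5 (rule 137): 100010110

Answer: 100010110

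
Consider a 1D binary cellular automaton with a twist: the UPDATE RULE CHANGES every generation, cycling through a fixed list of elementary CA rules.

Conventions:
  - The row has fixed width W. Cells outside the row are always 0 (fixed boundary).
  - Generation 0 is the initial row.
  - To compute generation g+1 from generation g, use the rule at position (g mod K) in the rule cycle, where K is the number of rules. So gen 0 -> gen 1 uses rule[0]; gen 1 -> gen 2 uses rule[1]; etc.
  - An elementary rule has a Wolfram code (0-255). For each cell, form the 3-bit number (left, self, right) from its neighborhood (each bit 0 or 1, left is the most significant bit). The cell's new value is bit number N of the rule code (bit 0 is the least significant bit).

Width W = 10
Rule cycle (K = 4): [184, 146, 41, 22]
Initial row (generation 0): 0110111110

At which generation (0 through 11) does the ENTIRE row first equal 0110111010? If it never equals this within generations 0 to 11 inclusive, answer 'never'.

Gen 0: 0110111110
Gen 1 (rule 184): 0101111101
Gen 2 (rule 146): 1000111000
Gen 3 (rule 41): 0010100011
Gen 4 (rule 22): 0110110100
Gen 5 (rule 184): 0101101010
Gen 6 (rule 146): 1000000001
Gen 7 (rule 41): 0011111100
Gen 8 (rule 22): 0100000010
Gen 9 (rule 184): 0010000001
Gen 10 (rule 146): 0101000010
Gen 11 (rule 41): 0010011000

Answer: never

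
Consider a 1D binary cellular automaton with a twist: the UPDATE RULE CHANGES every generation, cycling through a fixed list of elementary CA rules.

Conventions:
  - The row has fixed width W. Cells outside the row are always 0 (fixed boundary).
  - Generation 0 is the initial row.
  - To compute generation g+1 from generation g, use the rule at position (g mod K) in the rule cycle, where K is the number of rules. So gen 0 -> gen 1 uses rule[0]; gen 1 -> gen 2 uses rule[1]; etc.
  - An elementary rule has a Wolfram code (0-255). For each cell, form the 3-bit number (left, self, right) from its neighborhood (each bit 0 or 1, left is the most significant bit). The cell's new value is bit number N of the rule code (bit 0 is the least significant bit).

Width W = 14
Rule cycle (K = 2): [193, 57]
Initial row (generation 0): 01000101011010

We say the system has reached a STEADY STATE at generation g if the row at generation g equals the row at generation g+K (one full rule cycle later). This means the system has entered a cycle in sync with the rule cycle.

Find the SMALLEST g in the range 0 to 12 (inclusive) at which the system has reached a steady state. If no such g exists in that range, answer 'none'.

Answer: none

Derivation:
Gen 0: 01000101011010
Gen 1 (rule 193): 00010000001000
Gen 2 (rule 57): 11001111100111
Gen 3 (rule 193): 01000111100011
Gen 4 (rule 57): 00110100011010
Gen 5 (rule 193): 10010001001000
Gen 6 (rule 57): 01001100100111
Gen 7 (rule 193): 00000100000011
Gen 8 (rule 57): 11110011111010
Gen 9 (rule 193): 01110001111000
Gen 10 (rule 57): 01001101000111
Gen 11 (rule 193): 00000100010011
Gen 12 (rule 57): 11110011001010
Gen 13 (rule 193): 01110001000000
Gen 14 (rule 57): 01001100111111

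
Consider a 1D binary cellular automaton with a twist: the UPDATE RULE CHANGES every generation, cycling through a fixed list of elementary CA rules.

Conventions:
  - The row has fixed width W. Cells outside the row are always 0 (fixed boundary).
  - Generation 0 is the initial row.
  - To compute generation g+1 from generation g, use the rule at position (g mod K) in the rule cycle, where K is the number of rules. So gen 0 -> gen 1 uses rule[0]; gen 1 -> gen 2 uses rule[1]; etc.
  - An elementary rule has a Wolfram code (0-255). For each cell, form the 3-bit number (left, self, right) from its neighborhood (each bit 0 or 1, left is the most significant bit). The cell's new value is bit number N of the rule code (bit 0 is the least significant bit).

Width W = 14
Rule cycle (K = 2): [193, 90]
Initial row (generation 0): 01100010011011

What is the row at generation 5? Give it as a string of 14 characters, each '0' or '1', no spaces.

Answer: 10000000000000

Derivation:
Gen 0: 01100010011011
Gen 1 (rule 193): 00101000001001
Gen 2 (rule 90): 01000100010110
Gen 3 (rule 193): 00010001000010
Gen 4 (rule 90): 00101010100101
Gen 5 (rule 193): 10000000000000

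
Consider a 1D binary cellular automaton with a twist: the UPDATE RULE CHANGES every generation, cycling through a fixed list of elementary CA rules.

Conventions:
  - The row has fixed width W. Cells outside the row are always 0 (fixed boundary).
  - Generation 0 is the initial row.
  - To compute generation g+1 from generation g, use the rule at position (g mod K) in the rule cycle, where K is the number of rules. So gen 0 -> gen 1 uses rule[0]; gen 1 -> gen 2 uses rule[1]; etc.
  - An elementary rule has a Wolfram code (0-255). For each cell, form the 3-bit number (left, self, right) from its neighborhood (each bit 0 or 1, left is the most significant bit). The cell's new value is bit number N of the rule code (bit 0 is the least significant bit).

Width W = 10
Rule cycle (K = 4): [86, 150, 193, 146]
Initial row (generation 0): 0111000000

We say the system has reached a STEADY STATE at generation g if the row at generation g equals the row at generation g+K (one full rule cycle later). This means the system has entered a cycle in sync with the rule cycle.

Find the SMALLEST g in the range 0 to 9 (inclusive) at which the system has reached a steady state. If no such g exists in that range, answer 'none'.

Gen 0: 0111000000
Gen 1 (rule 86): 1001100000
Gen 2 (rule 150): 1110010000
Gen 3 (rule 193): 0110000111
Gen 4 (rule 146): 1001001010
Gen 5 (rule 86): 1111111011
Gen 6 (rule 150): 0111110000
Gen 7 (rule 193): 0011110111
Gen 8 (rule 146): 0101100010
Gen 9 (rule 86): 1100110111
Gen 10 (rule 150): 0011000010
Gen 11 (rule 193): 1001011000
Gen 12 (rule 146): 0110000100
Gen 13 (rule 86): 1011001110

Answer: none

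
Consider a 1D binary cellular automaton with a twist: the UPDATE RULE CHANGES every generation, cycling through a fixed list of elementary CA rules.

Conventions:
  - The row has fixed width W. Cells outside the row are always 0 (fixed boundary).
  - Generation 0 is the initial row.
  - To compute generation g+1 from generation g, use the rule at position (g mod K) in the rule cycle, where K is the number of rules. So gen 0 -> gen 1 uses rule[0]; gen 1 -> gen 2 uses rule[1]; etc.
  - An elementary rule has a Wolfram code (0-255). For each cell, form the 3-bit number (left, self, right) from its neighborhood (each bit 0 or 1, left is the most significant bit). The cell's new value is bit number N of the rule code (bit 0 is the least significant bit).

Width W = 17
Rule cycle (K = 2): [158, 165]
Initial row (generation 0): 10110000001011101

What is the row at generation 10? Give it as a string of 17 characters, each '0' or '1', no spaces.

Gen 0: 10110000001011101
Gen 1 (rule 158): 10101000011011001
Gen 2 (rule 165): 11111011000100001
Gen 3 (rule 158): 11110010101110011
Gen 4 (rule 165): 01100011110100000
Gen 5 (rule 158): 11010111100110000
Gen 6 (rule 165): 00111011000000111
Gen 7 (rule 158): 01110010100001110
Gen 8 (rule 165): 00100011101100100
Gen 9 (rule 158): 01110111001011110
Gen 10 (rule 165): 00101010001101100

Answer: 00101010001101100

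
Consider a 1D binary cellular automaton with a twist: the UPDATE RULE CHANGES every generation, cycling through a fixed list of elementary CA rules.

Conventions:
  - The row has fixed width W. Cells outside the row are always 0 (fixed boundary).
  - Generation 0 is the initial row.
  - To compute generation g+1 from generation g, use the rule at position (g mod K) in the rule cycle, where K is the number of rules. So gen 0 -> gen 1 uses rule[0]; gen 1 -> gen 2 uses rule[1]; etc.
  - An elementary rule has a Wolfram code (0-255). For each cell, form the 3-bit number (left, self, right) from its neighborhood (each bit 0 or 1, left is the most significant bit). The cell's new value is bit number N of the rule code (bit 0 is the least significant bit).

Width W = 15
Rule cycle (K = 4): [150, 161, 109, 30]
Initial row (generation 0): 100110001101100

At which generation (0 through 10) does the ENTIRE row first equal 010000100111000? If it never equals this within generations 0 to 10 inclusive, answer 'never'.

Answer: 2

Derivation:
Gen 0: 100110001101100
Gen 1 (rule 150): 111001010000010
Gen 2 (rule 161): 010000100111000
Gen 3 (rule 109): 010110100101011
Gen 4 (rule 30): 110100111101010
Gen 5 (rule 150): 000111011001011
Gen 6 (rule 161): 110010100000100
Gen 7 (rule 109): 110011101110101
Gen 8 (rule 30): 101110001000101
Gen 9 (rule 150): 100101011101101
Gen 10 (rule 161): 000010101010010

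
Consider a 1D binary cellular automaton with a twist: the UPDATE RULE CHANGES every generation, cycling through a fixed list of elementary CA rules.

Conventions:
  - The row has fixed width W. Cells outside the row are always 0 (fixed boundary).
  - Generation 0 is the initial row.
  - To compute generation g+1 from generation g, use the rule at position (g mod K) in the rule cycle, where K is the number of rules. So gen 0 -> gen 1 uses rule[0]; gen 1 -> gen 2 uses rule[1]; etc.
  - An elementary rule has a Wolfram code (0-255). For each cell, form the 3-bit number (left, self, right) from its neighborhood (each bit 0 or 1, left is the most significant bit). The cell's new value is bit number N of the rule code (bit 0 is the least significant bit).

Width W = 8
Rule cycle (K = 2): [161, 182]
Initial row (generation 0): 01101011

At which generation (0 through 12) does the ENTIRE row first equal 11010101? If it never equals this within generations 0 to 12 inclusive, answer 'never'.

Answer: never

Derivation:
Gen 0: 01101011
Gen 1 (rule 161): 00010100
Gen 2 (rule 182): 00111110
Gen 3 (rule 161): 10011100
Gen 4 (rule 182): 11101010
Gen 5 (rule 161): 01010100
Gen 6 (rule 182): 11111110
Gen 7 (rule 161): 01111100
Gen 8 (rule 182): 10111010
Gen 9 (rule 161): 01010100
Gen 10 (rule 182): 11111110
Gen 11 (rule 161): 01111100
Gen 12 (rule 182): 10111010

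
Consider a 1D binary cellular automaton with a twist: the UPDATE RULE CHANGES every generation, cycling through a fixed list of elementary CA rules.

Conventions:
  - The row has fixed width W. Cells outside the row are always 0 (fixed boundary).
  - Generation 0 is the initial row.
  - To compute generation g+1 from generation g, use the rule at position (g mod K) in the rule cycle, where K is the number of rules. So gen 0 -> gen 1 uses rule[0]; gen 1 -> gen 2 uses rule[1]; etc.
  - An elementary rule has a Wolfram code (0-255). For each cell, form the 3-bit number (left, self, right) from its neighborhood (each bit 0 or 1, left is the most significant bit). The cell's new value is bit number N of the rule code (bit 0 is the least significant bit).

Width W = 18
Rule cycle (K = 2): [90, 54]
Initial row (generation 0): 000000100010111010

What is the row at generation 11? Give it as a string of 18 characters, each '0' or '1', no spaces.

Answer: 001100111010100010

Derivation:
Gen 0: 000000100010111010
Gen 1 (rule 90): 000001010100101001
Gen 2 (rule 54): 000011111111111111
Gen 3 (rule 90): 000110000000000001
Gen 4 (rule 54): 001001000000000011
Gen 5 (rule 90): 010110100000000111
Gen 6 (rule 54): 111001110000001000
Gen 7 (rule 90): 101111011000010100
Gen 8 (rule 54): 110000100100111110
Gen 9 (rule 90): 111001011011100011
Gen 10 (rule 54): 000111100100010100
Gen 11 (rule 90): 001100111010100010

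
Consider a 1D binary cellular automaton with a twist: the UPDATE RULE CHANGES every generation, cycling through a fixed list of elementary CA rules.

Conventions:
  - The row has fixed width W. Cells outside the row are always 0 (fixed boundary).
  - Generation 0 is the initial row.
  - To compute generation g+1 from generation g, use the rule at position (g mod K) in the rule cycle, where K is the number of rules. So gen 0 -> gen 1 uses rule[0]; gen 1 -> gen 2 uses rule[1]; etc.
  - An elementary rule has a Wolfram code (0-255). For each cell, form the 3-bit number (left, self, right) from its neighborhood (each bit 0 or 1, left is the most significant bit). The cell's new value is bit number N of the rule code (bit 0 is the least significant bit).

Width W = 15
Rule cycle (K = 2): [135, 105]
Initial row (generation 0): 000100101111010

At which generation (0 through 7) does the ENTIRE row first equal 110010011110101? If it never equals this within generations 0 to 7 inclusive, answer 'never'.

Answer: 5

Derivation:
Gen 0: 000100101111010
Gen 1 (rule 135): 111101100110010
Gen 2 (rule 105): 100111100110000
Gen 3 (rule 135): 101011001000111
Gen 4 (rule 105): 010111000010101
Gen 5 (rule 135): 110010011110101
Gen 6 (rule 105): 110000010011010
Gen 7 (rule 135): 000111110100010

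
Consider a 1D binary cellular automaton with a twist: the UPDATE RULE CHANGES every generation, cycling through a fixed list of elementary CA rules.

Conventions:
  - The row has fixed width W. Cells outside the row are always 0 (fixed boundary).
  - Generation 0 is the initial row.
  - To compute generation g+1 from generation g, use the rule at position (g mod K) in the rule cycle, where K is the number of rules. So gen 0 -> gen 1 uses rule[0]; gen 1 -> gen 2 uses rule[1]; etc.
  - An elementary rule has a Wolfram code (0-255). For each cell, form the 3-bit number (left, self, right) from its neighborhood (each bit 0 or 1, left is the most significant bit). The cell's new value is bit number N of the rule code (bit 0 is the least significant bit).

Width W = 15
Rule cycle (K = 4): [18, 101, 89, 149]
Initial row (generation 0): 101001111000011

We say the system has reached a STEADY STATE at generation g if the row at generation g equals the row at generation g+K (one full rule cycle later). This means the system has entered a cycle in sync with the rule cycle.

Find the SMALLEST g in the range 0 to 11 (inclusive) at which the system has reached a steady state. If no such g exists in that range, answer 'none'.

Gen 0: 101001111000011
Gen 1 (rule 18): 000110000100100
Gen 2 (rule 101): 110010110100101
Gen 3 (rule 89): 111000110010000
Gen 4 (rule 149): 010110001011111
Gen 5 (rule 18): 100001010000000
Gen 6 (rule 101): 101101110111111
Gen 7 (rule 89): 001101010100001
Gen 8 (rule 149): 100001010111101
Gen 9 (rule 18): 010010000000000
Gen 10 (rule 101): 010010111111111
Gen 11 (rule 89): 001000100000001
Gen 12 (rule 149): 101110111111101
Gen 13 (rule 18): 000000000000000
Gen 14 (rule 101): 111111111111111
Gen 15 (rule 89): 100000000000001

Answer: none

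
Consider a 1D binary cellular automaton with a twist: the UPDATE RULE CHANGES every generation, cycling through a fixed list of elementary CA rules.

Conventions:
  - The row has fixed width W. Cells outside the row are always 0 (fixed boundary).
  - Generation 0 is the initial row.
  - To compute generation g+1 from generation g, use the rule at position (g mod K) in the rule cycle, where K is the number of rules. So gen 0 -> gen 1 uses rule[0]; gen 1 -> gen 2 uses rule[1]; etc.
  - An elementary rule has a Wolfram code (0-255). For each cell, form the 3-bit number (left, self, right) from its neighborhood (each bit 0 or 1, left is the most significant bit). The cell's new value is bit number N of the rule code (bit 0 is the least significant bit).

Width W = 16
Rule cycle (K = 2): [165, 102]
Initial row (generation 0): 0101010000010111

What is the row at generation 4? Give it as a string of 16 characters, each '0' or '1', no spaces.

Answer: 1101000000111100

Derivation:
Gen 0: 0101010000010111
Gen 1 (rule 165): 0111110111011010
Gen 2 (rule 102): 1000011001101110
Gen 3 (rule 165): 1011000000010100
Gen 4 (rule 102): 1101000000111100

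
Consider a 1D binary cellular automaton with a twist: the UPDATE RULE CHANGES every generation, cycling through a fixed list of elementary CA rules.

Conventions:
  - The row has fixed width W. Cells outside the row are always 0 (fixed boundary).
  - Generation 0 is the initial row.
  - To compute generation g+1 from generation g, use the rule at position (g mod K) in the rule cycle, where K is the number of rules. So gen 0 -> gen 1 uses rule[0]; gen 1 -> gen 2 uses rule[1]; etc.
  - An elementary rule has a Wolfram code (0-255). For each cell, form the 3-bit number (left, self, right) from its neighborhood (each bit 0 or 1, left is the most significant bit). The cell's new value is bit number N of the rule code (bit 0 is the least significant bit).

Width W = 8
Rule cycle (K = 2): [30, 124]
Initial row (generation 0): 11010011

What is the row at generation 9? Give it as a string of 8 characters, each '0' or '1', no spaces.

Gen 0: 11010011
Gen 1 (rule 30): 10011110
Gen 2 (rule 124): 11010011
Gen 3 (rule 30): 10011110
Gen 4 (rule 124): 11010011
Gen 5 (rule 30): 10011110
Gen 6 (rule 124): 11010011
Gen 7 (rule 30): 10011110
Gen 8 (rule 124): 11010011
Gen 9 (rule 30): 10011110

Answer: 10011110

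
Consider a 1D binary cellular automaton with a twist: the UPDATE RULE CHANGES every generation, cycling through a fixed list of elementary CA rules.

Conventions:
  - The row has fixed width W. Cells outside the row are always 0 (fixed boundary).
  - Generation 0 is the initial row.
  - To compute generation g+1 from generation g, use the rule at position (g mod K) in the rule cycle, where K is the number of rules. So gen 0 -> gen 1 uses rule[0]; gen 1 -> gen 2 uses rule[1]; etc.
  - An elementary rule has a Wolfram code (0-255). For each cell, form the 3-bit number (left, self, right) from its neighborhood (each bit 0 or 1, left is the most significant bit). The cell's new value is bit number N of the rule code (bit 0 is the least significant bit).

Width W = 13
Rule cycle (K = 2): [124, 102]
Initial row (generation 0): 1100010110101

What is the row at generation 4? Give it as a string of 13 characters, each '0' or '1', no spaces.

Gen 0: 1100010110101
Gen 1 (rule 124): 1110011111111
Gen 2 (rule 102): 0010100000001
Gen 3 (rule 124): 0011110000001
Gen 4 (rule 102): 0100010000011

Answer: 0100010000011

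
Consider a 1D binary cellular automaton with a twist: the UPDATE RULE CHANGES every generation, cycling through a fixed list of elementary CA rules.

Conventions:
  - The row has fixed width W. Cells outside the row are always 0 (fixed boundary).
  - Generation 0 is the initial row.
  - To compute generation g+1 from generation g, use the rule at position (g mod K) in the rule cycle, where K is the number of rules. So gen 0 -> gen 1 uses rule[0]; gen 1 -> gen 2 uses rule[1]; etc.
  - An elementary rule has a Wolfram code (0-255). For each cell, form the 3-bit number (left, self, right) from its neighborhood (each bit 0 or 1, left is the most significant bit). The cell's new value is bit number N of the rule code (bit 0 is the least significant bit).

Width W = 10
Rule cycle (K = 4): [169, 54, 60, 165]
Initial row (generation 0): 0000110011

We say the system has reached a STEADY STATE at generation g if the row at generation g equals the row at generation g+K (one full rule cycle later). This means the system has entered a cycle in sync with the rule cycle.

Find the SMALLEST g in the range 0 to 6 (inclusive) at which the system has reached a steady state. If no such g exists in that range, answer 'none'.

Gen 0: 0000110011
Gen 1 (rule 169): 1110100010
Gen 2 (rule 54): 0001110111
Gen 3 (rule 60): 0001001100
Gen 4 (rule 165): 1101000001
Gen 5 (rule 169): 1010011100
Gen 6 (rule 54): 1111100010
Gen 7 (rule 60): 1000010011
Gen 8 (rule 165): 1011010000
Gen 9 (rule 169): 0110100111
Gen 10 (rule 54): 1001111000

Answer: none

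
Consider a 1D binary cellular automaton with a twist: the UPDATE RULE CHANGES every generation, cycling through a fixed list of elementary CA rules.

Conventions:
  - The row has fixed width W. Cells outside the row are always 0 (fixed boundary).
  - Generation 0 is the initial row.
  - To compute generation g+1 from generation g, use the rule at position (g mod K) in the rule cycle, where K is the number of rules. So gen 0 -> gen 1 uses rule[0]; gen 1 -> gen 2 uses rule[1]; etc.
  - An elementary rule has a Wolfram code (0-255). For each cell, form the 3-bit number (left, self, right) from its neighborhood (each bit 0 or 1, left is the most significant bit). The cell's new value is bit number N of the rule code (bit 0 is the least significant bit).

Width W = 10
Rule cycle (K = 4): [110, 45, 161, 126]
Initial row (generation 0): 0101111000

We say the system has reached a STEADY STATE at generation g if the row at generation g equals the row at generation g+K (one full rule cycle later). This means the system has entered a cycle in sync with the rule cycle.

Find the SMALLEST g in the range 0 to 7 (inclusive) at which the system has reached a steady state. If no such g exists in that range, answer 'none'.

Gen 0: 0101111000
Gen 1 (rule 110): 1111001000
Gen 2 (rule 45): 1000001011
Gen 3 (rule 161): 0011100100
Gen 4 (rule 126): 0110111110
Gen 5 (rule 110): 1111100010
Gen 6 (rule 45): 1000001010
Gen 7 (rule 161): 0011100100
Gen 8 (rule 126): 0110111110
Gen 9 (rule 110): 1111100010
Gen 10 (rule 45): 1000001010
Gen 11 (rule 161): 0011100100

Answer: 3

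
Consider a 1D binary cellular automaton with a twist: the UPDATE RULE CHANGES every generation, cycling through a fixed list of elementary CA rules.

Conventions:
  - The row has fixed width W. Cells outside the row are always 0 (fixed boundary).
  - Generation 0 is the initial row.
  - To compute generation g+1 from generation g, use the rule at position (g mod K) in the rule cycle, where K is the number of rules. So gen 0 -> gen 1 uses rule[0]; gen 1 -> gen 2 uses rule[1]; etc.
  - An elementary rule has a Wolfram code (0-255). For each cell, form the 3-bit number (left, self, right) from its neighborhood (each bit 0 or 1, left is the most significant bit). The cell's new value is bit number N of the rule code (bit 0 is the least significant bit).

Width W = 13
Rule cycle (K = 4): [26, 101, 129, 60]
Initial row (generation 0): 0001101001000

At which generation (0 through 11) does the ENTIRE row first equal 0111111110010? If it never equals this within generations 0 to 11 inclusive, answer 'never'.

Gen 0: 0001101001000
Gen 1 (rule 26): 0011000110100
Gen 2 (rule 101): 1001010011101
Gen 3 (rule 129): 0000000001000
Gen 4 (rule 60): 0000000001100
Gen 5 (rule 26): 0000000011010
Gen 6 (rule 101): 1111111001110
Gen 7 (rule 129): 0111110000100
Gen 8 (rule 60): 0100001000110
Gen 9 (rule 26): 1010010101101
Gen 10 (rule 101): 1110011110111
Gen 11 (rule 129): 0100001100010

Answer: never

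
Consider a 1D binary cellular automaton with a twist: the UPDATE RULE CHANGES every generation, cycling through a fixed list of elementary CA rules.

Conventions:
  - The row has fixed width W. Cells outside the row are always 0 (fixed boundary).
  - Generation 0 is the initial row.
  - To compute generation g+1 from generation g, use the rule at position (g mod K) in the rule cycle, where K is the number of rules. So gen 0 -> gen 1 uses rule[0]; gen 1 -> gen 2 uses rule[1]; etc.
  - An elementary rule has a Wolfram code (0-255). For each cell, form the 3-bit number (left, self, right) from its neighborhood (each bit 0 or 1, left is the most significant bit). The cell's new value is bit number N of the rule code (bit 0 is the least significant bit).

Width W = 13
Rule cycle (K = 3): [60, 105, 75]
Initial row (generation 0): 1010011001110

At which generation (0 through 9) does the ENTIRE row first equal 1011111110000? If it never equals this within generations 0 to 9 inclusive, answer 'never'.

Answer: never

Derivation:
Gen 0: 1010011001110
Gen 1 (rule 60): 1111010101001
Gen 2 (rule 105): 1001101010000
Gen 3 (rule 75): 0011100000111
Gen 4 (rule 60): 0010010000100
Gen 5 (rule 105): 1000000110001
Gen 6 (rule 75): 0011111110110
Gen 7 (rule 60): 0010000001101
Gen 8 (rule 105): 1000111101110
Gen 9 (rule 75): 0011100101010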